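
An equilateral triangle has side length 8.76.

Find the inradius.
For an equilateral triangle, r = s/(2√3) where s is the side.
r = 8.76/(2√3) = 8.76/3.464102 = 2.529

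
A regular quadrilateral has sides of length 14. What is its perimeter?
Perimeter = number of sides * side length
Perimeter = 4 * 14
Perimeter = 56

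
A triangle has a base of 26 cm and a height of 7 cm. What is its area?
Area = (1/2) * base * height
Area = (1/2) * 26 * 7
Area = 91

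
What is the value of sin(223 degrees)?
sin(223 degrees) = -0.682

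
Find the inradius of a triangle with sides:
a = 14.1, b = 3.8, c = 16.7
s = (a+b+c)/2 = (14.1+3.8+16.7)/2 = 17.3
Area = √(s(s-a)(s-b)(s-c)) = √(17.3·3.2·13.5·0.6) = 21.1758
r = Area/s = 21.1758/17.3 = 1.224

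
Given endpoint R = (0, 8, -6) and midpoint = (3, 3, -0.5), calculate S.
S = (2×3 - 0, 2×3 - 8, 2×(-0.5) - (-6)) = (6, -2, 5)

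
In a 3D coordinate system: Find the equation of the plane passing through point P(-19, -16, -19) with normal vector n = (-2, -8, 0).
d = n·P = (-2)(-19) + (-8)(-16) + (0)(-19) = 166
Plane: -2x - 8y = 166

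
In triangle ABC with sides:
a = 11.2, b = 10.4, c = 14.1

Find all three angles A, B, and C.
By the law of cosines:
cos(A) = (b² + c² - a²)/(2bc) = 0.618965  →  A = 51.76°
cos(B) = (a² + c² - b²)/(2ac) = 0.684176  →  B = 46.83°
cos(C) = (a² + b² - c²)/(2ab) = 0.149339  →  C = 81.41°
Check: A + B + C = 180.0° ✓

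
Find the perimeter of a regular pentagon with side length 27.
Perimeter = number of sides * side length
Perimeter = 5 * 27
Perimeter = 135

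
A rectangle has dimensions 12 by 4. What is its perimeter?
Perimeter = 2 * (length + width)
Perimeter = 2 * (12 + 4)
Perimeter = 2 * 16
Perimeter = 32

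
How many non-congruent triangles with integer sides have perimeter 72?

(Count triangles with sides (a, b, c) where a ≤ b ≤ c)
With a ≤ b ≤ c and a + b + c = 72, the triangle inequality a + b > c gives c < 72/2, so c ≤ 35.
Iterate a from 1 to ⌊p/3⌋ = 24; for each a, b ranges from a to ⌊(p−a)/2⌋ with c = p − a − b, keeping only c ≥ b.
Triples: (2, 35, 35), (3, 34, 35), (4, 33, 35), …
Count = 108 triangles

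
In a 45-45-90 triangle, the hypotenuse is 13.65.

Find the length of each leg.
In a 45-45-90 triangle, hypotenuse = leg·√2  →  leg = hypotenuse/√2
leg = 13.65/√2 = 9.652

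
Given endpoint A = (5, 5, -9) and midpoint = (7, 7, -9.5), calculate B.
B = (2×7 - 5, 2×7 - 5, 2×(-9.5) - (-9)) = (9, 9, -10)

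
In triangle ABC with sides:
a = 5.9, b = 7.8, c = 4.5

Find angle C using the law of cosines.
cos(C) = (a² + b² - c²)/(2ab)
cos(C) = (5.9² + 7.8² - 4.5²)/(2·5.9·7.8) = 75.4/92.04 = 0.819209
C = arccos(0.819209) = 34.99°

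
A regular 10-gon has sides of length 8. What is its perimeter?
Perimeter = number of sides * side length
Perimeter = 10 * 8
Perimeter = 80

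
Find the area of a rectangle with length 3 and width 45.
Area = length * width
Area = 3 * 45
Area = 135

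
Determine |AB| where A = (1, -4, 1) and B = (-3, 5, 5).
d = √[(-4)² + (9)² + (4)²] = √113 = 10.63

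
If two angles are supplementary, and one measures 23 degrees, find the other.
Supplementary angles sum to 180 degrees.
Other angle = 180 - 23
Other angle = 157 degrees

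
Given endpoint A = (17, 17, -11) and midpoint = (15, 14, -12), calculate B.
B = (2×15 - 17, 2×14 - 17, 2×(-12) - (-11)) = (13, 11, -13)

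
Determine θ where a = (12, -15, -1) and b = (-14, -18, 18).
a·b = 84, |a|² = 370, |b|² = 844
cos θ = 84/√312280 ≈ 0.1503
θ ≈ 81.35°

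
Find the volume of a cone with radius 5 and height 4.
Volume = (1/3) * pi * r² * h
Volume = (1/3) * pi * 5² * 4
Volume = (1/3) * pi * 25 * 4
Volume = (1/3) * pi * 100
Volume = 104.72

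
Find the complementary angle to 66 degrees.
Complementary angles sum to 90 degrees.
Other angle = 90 - 66
Other angle = 24 degrees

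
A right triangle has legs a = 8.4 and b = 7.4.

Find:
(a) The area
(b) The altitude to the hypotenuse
(a) Area = ½ab = ½·8.4·7.4 = 31.08
(b) Hypotenuse c = √(8.4² + 7.4²) = √125.32 = 11.1946
    Area = ½·c·h_c  →  h_c = 2·Area/c = 2·31.08/11.1946 = 5.553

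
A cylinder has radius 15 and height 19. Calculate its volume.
Volume = pi * r² * h
Volume = pi * 15² * 19
Volume = pi * 225 * 19
Volume = pi * 4275
Volume = 13430.31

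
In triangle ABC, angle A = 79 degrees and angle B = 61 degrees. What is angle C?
Sum of angles in a triangle = 180 degrees
Third angle = 180 - 79 - 61
Third angle = 40 degrees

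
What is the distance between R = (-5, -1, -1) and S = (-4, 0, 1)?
d = √[(1)² + (1)² + (2)²] = √6 = 2.449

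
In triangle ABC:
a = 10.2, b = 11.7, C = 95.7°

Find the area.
Using A = ½ab·sin(C):
A = ½·10.2·11.7·sin(95.7°) = ½·119.34·0.995056 = 59.37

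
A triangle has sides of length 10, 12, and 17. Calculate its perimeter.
Perimeter = sum of all sides
Perimeter = 10 + 12 + 17
Perimeter = 39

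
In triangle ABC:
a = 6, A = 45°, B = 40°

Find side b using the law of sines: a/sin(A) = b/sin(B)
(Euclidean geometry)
b = a·sin(B)/sin(A) = 6·sin(40°)/sin(45°)
b = 6·0.642788/0.707107 = 5.454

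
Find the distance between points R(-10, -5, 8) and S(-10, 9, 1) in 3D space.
d = √[(0)² + (14)² + (-7)²] = √245 = 15.65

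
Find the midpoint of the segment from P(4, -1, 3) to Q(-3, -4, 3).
Midpoint = ((4-3)/2, (-1-4)/2, (3+3)/2) = (0.5, -2.5, 3)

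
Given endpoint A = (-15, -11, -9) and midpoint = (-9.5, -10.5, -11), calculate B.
B = (2×(-9.5) - (-15), 2×(-10.5) - (-11), 2×(-11) - (-9)) = (-4, -10, -13)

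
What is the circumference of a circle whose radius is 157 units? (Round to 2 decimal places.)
Circumference = 2 * pi * r
Circumference = 2 * pi * 157
Circumference = 986.46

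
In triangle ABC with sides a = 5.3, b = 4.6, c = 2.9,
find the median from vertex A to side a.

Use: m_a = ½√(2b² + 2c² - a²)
m_a = ½√(2·4.6² + 2·2.9² - 5.3²)
m_a = ½√(42.32 + 16.82 - 28.09) = ½√31.05 = 2.786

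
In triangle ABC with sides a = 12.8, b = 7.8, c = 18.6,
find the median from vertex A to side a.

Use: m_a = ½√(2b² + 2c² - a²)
m_a = ½√(2·7.8² + 2·18.6² - 12.8²)
m_a = ½√(121.68 + 691.92 - 163.84) = ½√649.76 = 12.75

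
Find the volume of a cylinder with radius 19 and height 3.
Volume = pi * r² * h
Volume = pi * 19² * 3
Volume = pi * 361 * 3
Volume = pi * 1083
Volume = 3402.34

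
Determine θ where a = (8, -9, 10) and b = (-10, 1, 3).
a·b = -59, |a|² = 245, |b|² = 110
cos θ = -59/√26950 ≈ -0.3594
θ ≈ 111.1°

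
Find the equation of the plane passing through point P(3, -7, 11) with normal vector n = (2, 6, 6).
d = n·P = (2)(3) + (6)(-7) + (6)(11) = 30
Plane: 2x + 6y + 6z = 30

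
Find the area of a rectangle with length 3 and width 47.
Area = length * width
Area = 3 * 47
Area = 141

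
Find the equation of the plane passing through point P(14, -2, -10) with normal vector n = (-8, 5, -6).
d = n·P = (-8)(14) + (5)(-2) + (-6)(-10) = -62
Plane: -8x + 5y - 6z = -62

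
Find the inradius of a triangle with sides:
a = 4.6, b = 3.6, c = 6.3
s = (a+b+c)/2 = (4.6+3.6+6.3)/2 = 7.25
Area = √(s(s-a)(s-b)(s-c)) = √(7.25·2.65·3.65·0.95) = 8.16207
r = Area/s = 8.16207/7.25 = 1.126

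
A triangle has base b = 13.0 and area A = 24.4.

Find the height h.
A = ½bh  →  h = 2A/b
h = 2·24.4/13.0 = 3.754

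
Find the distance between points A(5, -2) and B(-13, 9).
Using the distance formula: d = sqrt((x₂-x₁)² + (y₂-y₁)²)
dx = (-13) - 5 = -18
dy = 9 - (-2) = 11
d = sqrt((-18)² + 11²) = sqrt(324 + 121) = sqrt(445) = 21.10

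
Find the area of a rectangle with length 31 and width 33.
Area = length * width
Area = 31 * 33
Area = 1023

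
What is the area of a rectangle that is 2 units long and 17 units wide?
Area = length * width
Area = 2 * 17
Area = 34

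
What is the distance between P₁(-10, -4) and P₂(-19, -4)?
Using the distance formula: d = sqrt((x₂-x₁)² + (y₂-y₁)²)
dx = (-19) - (-10) = -9
dy = (-4) - (-4) = 0
d = sqrt((-9)² + 0²) = sqrt(81 + 0) = sqrt(81) = 9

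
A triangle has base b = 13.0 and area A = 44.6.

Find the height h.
A = ½bh  →  h = 2A/b
h = 2·44.6/13.0 = 6.862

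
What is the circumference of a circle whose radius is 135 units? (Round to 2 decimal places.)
Circumference = 2 * pi * r
Circumference = 2 * pi * 135
Circumference = 848.23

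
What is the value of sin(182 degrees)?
sin(182 degrees) = -0.0349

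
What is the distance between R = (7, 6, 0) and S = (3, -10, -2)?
d = √[(-4)² + (-16)² + (-2)²] = √276 = 16.61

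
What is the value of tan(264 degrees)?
tan(264 degrees) = 9.5144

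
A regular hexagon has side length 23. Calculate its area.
For a regular 6-gon with side length s = 23:
Apothem a = s / (2*tan(pi/6)) = 23 / (2*tan(pi/6)) ≈ 19.9186
Perimeter P = 6 * 23 = 138
Area = (1/2) * P * a = (1/2) * 138 * 19.9186 = 1374.38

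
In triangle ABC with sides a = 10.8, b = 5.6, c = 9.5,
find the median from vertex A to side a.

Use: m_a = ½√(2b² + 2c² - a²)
m_a = ½√(2·5.6² + 2·9.5² - 10.8²)
m_a = ½√(62.72 + 180.5 - 116.64) = ½√126.58 = 5.625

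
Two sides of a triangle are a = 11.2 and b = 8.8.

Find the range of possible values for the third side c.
By the triangle inequality: |a - b| < c < a + b
|11.2 - 8.8| < c < 11.2 + 8.8
2.4 < c < 20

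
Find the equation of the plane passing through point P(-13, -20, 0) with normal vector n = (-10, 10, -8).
d = n·P = (-10)(-13) + (10)(-20) + (-8)(0) = -70
Plane: -10x + 10y - 8z = -70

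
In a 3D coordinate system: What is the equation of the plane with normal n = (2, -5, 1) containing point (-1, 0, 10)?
d = n·P = (2)(-1) + (-5)(0) + (1)(10) = 8
Plane: 2x - 5y + z = 8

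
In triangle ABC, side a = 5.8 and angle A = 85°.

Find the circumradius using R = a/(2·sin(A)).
R = a/(2·sin(A)) = 5.8/(2·sin(85°))
R = 5.8/(2·0.996195) = 5.8/1.992389 = 2.911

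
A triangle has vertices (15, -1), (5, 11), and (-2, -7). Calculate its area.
Using the coordinate formula: Area = (1/2)|x₁(y₂-y₃) + x₂(y₃-y₁) + x₃(y₁-y₂)|
Area = (1/2)|15(11-(-7)) + 5((-7)-(-1)) + (-2)((-1)-11)|
Area = (1/2)|15*18 + 5*(-6) + (-2)*(-12)|
Area = (1/2)|270 + (-30) + 24|
Area = (1/2)*264 = 132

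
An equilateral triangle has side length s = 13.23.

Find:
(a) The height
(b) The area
(a) Height h = s·√3/2 = 13.23·√3/2 = 11.46
(b) Area = (√3/4)·s² = (√3/4)·13.23² = (√3/4)·175.033 = 75.79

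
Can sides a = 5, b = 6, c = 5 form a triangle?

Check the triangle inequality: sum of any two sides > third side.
Yes, triangle inequality satisfied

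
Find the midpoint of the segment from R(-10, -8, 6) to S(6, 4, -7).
Midpoint = ((-10+6)/2, (-8+4)/2, (6-7)/2) = (-2, -2, -0.5)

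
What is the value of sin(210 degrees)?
sin(210 degrees) = -0.5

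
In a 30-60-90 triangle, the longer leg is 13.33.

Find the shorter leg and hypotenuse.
In a 30-60-90 triangle, sides are in ratio 1 : √3 : 2.
Long leg = short leg·√3  →  short leg = 13.33/√3 = 7.696
Hypotenuse = 2·(short leg) = 2·13.33/√3 = 15.39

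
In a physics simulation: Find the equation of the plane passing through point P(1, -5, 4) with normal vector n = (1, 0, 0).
d = n·P = (1)(1) + (0)(-5) + (0)(4) = 1
Plane: x = 1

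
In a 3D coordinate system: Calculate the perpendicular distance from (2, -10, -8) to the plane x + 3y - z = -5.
d = |1(2) + 3(-10) + (-1)(-8) - (-5)| / √(1² + 3² + (-1)²) = 15/√11 = 4.523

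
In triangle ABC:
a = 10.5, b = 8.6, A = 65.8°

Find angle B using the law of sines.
sin(B)/b = sin(A)/a
sin(B) = b·sin(A)/a = 8.6·sin(65.8°)/10.5 = 0.747070
B = arcsin(0.747070) = 48.34°  (b ≤ a, so B ≤ A and the acute solution is unique)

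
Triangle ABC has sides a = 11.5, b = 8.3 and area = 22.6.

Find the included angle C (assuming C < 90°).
Area = ½ab·sin(C)  →  sin(C) = 2·Area/(ab)
sin(C) = 2·22.6/(11.5·8.3) = 0.473546
C = arcsin(0.473546) = 28.26°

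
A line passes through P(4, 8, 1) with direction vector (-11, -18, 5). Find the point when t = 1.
P(1) = (4 + (-11)(1), 8 + (-18)(1), 1 + 5(1)) = (-7, -10, 6)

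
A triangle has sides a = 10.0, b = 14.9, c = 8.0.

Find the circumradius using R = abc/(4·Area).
s = (a+b+c)/2 = 16.45
Area = √(s(s-a)(s-b)(s-c)) = √(16.45·6.45·1.55·8.45) = 37.2784
R = abc/(4·Area) = (10.0·14.9·8.0)/(4·37.2784) = 1192/149.1136 = 7.994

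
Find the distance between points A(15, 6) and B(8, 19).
Using the distance formula: d = sqrt((x₂-x₁)² + (y₂-y₁)²)
dx = 8 - 15 = -7
dy = 19 - 6 = 13
d = sqrt((-7)² + 13²) = sqrt(49 + 169) = sqrt(218) = 14.76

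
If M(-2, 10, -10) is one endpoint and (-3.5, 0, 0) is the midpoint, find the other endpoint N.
N = (2×(-3.5) - (-2), 2×0 - 10, 2×0 - (-10)) = (-5, -10, 10)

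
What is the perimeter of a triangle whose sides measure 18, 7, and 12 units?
Perimeter = sum of all sides
Perimeter = 18 + 7 + 12
Perimeter = 37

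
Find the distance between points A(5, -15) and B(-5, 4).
Using the distance formula: d = sqrt((x₂-x₁)² + (y₂-y₁)²)
dx = (-5) - 5 = -10
dy = 4 - (-15) = 19
d = sqrt((-10)² + 19²) = sqrt(100 + 361) = sqrt(461) = 21.47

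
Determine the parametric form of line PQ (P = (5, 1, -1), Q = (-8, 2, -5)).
Direction vector d = Q - P = (-13, 1, -4)
x = 5 - 13t, y = 1 + t, z = -1 - 4t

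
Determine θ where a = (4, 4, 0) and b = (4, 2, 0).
a·b = 24, |a|² = 32, |b|² = 20
cos θ = 24/√640 ≈ 0.9487
θ ≈ 18.43°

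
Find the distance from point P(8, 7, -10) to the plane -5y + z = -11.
d = |0(8) + (-5)(7) + 1(-10) - (-11)| / √(0² + (-5)² + 1²) = 34/√26 = 6.668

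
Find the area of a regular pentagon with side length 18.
For a regular 5-gon with side length s = 18:
Apothem a = s / (2*tan(pi/5)) = 18 / (2*tan(pi/5)) ≈ 12.3874
Perimeter P = 5 * 18 = 90
Area = (1/2) * P * a = (1/2) * 90 * 12.3874 = 557.43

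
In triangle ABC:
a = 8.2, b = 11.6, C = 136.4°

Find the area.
Using A = ½ab·sin(C):
A = ½·8.2·11.6·sin(136.4°) = ½·95.12·0.689620 = 32.8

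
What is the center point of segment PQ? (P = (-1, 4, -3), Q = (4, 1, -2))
Midpoint = ((-1+4)/2, (4+1)/2, (-3-2)/2) = (1.5, 2.5, -2.5)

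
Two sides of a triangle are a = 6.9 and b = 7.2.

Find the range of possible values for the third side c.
By the triangle inequality: |a - b| < c < a + b
|6.9 - 7.2| < c < 6.9 + 7.2
0.3 < c < 14.1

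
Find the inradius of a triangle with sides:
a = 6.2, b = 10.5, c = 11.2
s = (a+b+c)/2 = (6.2+10.5+11.2)/2 = 13.95
Area = √(s(s-a)(s-b)(s-c)) = √(13.95·7.75·3.45·2.75) = 32.0268
r = Area/s = 32.0268/13.95 = 2.296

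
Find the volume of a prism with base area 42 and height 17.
Volume = base area * height
Volume = 42 * 17
Volume = 714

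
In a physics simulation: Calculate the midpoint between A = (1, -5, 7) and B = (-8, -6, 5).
Midpoint = ((1-8)/2, (-5-6)/2, (7+5)/2) = (-3.5, -5.5, 6)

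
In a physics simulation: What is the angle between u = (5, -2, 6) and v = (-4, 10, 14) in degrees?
u·v = 44, |u|² = 65, |v|² = 312
cos θ = 44/√20280 ≈ 0.309
θ ≈ 72.0°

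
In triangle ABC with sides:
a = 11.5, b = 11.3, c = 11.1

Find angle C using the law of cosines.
cos(C) = (a² + b² - c²)/(2ab)
cos(C) = (11.5² + 11.3² - 11.1²)/(2·11.5·11.3) = 136.73/259.9 = 0.526087
C = arccos(0.526087) = 58.26°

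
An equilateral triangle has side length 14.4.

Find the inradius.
For an equilateral triangle, r = s/(2√3) where s is the side.
r = 14.4/(2√3) = 14.4/3.464102 = 4.157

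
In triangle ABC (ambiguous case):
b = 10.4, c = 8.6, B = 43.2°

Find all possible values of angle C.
sin(C)/c = sin(B)/b  →  sin(C) = c·sin(B)/b = 8.6·sin(43.2°)/10.4 = 0.566068
C₁ = arcsin(0.566068) = 34.48°,  C₂ = 180° - C₁ = 145.52°
Check C₂: A = 180° - 43.2° - 145.52° = -8.72° ≤ 0, rejected
C = 34.48° (one solution)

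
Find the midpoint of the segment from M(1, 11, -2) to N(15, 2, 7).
Midpoint = ((1+15)/2, (11+2)/2, (-2+7)/2) = (8, 6.5, 2.5)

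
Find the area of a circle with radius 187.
Area = pi * r²
Area = pi * 187²
Area = pi * 34969
Area = 109858.35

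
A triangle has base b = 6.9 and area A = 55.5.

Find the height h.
A = ½bh  →  h = 2A/b
h = 2·55.5/6.9 = 16.09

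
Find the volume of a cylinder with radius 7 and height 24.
Volume = pi * r² * h
Volume = pi * 7² * 24
Volume = pi * 49 * 24
Volume = pi * 1176
Volume = 3694.51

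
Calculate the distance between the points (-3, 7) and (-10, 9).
Using the distance formula: d = sqrt((x₂-x₁)² + (y₂-y₁)²)
dx = (-10) - (-3) = -7
dy = 9 - 7 = 2
d = sqrt((-7)² + 2²) = sqrt(49 + 4) = sqrt(53) = 7.28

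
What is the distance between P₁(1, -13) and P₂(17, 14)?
Using the distance formula: d = sqrt((x₂-x₁)² + (y₂-y₁)²)
dx = 17 - 1 = 16
dy = 14 - (-13) = 27
d = sqrt(16² + 27²) = sqrt(256 + 729) = sqrt(985) = 31.38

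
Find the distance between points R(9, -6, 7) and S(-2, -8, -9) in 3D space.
d = √[(-11)² + (-2)² + (-16)²] = √381 = 19.52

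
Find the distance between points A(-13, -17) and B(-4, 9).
Using the distance formula: d = sqrt((x₂-x₁)² + (y₂-y₁)²)
dx = (-4) - (-13) = 9
dy = 9 - (-17) = 26
d = sqrt(9² + 26²) = sqrt(81 + 676) = sqrt(757) = 27.51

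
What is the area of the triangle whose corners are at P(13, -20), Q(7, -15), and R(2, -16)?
Using the coordinate formula: Area = (1/2)|x₁(y₂-y₃) + x₂(y₃-y₁) + x₃(y₁-y₂)|
Area = (1/2)|13((-15)-(-16)) + 7((-16)-(-20)) + 2((-20)-(-15))|
Area = (1/2)|13*1 + 7*4 + 2*(-5)|
Area = (1/2)|13 + 28 + (-10)|
Area = (1/2)*31 = 15.50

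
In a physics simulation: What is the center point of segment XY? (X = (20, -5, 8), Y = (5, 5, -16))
Midpoint = ((20+5)/2, (-5+5)/2, (8-16)/2) = (12.5, 0, -4)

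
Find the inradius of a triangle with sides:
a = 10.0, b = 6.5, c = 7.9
s = (a+b+c)/2 = (10.0+6.5+7.9)/2 = 12.2
Area = √(s(s-a)(s-b)(s-c)) = √(12.2·2.2·5.7·4.3) = 25.6486
r = Area/s = 25.6486/12.2 = 2.102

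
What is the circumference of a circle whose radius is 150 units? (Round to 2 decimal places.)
Circumference = 2 * pi * r
Circumference = 2 * pi * 150
Circumference = 942.48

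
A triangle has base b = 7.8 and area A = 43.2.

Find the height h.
A = ½bh  →  h = 2A/b
h = 2·43.2/7.8 = 11.08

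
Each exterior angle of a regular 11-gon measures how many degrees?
Exterior angle of a regular n-gon = 360/n
Exterior angle = 360/11
Exterior angle = 32.73 degrees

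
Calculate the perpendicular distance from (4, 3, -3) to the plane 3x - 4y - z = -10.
d = |3(4) + (-4)(3) + (-1)(-3) - (-10)| / √(3² + (-4)² + (-1)²) = 13/√26 = 2.55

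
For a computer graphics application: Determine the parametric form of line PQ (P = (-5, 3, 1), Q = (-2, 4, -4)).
Direction vector d = Q - P = (3, 1, -5)
x = -5 + 3t, y = 3 + t, z = 1 - 5t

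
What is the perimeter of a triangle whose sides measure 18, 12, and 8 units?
Perimeter = sum of all sides
Perimeter = 18 + 12 + 8
Perimeter = 38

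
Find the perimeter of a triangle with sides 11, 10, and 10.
Perimeter = sum of all sides
Perimeter = 11 + 10 + 10
Perimeter = 31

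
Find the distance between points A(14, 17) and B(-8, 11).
Using the distance formula: d = sqrt((x₂-x₁)² + (y₂-y₁)²)
dx = (-8) - 14 = -22
dy = 11 - 17 = -6
d = sqrt((-22)² + (-6)²) = sqrt(484 + 36) = sqrt(520) = 22.80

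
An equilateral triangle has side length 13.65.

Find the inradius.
For an equilateral triangle, r = s/(2√3) where s is the side.
r = 13.65/(2√3) = 13.65/3.464102 = 3.94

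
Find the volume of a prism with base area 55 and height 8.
Volume = base area * height
Volume = 55 * 8
Volume = 440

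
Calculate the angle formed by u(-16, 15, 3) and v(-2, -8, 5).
u·v = -73, |u|² = 490, |v|² = 93
cos θ = -73/√45570 ≈ -0.342
θ ≈ 110.0°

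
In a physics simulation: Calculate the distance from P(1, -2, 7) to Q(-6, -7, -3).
d = √[(-7)² + (-5)² + (-10)²] = √174 = 13.19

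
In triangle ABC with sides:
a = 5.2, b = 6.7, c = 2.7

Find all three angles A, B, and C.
By the law of cosines:
cos(A) = (b² + c² - a²)/(2bc) = 0.694859  →  A = 45.98°
cos(B) = (a² + c² - b²)/(2ac) = -0.376068  →  B = 112.1°
cos(C) = (a² + b² - c²)/(2ab) = 0.927669  →  C = 21.93°
Check: A + B + C = 180.0° ✓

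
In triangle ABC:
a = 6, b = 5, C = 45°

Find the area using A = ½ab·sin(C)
A = ½·6·5·sin(45°) = ½·30·0.707107 = 10.61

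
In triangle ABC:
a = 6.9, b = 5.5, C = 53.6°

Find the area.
Using A = ½ab·sin(C):
A = ½·6.9·5.5·sin(53.6°) = ½·37.95·0.804894 = 15.27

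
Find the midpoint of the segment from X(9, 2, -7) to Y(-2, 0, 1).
Midpoint = ((9-2)/2, (2+0)/2, (-7+1)/2) = (3.5, 1, -3)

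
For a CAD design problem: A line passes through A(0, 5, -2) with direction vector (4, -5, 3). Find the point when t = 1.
P(1) = (0 + 4(1), 5 + (-5)(1), -2 + 3(1)) = (4, 0, 1)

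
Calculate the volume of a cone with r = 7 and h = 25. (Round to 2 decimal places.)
Volume = (1/3) * pi * r² * h
Volume = (1/3) * pi * 7² * 25
Volume = (1/3) * pi * 49 * 25
Volume = (1/3) * pi * 1225
Volume = 1282.82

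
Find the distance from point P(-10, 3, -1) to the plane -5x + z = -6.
d = |(-5)(-10) + 0(3) + 1(-1) - (-6)| / √((-5)² + 0² + 1²) = 55/√26 = 10.79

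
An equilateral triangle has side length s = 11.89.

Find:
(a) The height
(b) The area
(a) Height h = s·√3/2 = 11.89·√3/2 = 10.3
(b) Area = (√3/4)·s² = (√3/4)·11.89² = (√3/4)·141.372 = 61.22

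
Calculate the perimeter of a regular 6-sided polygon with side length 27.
Perimeter = number of sides * side length
Perimeter = 6 * 27
Perimeter = 162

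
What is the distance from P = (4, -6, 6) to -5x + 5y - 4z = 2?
d = |(-5)(4) + 5(-6) + (-4)(6) - (2)| / √((-5)² + 5² + (-4)²) = 76/√66 = 9.355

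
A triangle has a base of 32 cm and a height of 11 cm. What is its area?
Area = (1/2) * base * height
Area = (1/2) * 32 * 11
Area = 176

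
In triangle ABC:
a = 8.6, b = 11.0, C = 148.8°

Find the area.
Using A = ½ab·sin(C):
A = ½·8.6·11.0·sin(148.8°) = ½·94.6·0.518027 = 24.5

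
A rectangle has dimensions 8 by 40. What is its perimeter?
Perimeter = 2 * (length + width)
Perimeter = 2 * (8 + 40)
Perimeter = 2 * 48
Perimeter = 96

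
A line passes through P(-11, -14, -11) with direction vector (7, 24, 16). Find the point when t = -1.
P(-1) = (-11 + 7(-1), -14 + 24(-1), -11 + 16(-1)) = (-18, -38, -27)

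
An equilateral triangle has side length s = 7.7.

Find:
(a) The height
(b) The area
(a) Height h = s·√3/2 = 7.7·√3/2 = 6.668
(b) Area = (√3/4)·s² = (√3/4)·7.7² = (√3/4)·59.29 = 25.67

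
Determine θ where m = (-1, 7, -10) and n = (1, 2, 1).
m·n = 3, |m|² = 150, |n|² = 6
cos θ = 3/√900 ≈ 0.1
θ ≈ 84.26°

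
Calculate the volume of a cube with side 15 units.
Volume = s³
Volume = 15³
Volume = 3375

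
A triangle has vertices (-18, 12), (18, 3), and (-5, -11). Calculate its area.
Using the coordinate formula: Area = (1/2)|x₁(y₂-y₃) + x₂(y₃-y₁) + x₃(y₁-y₂)|
Area = (1/2)|(-18)(3-(-11)) + 18((-11)-12) + (-5)(12-3)|
Area = (1/2)|(-18)*14 + 18*(-23) + (-5)*9|
Area = (1/2)|(-252) + (-414) + (-45)|
Area = (1/2)*711 = 355.50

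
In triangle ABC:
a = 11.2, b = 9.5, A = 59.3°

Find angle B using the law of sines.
sin(B)/b = sin(A)/a
sin(B) = b·sin(A)/a = 9.5·sin(59.3°)/11.2 = 0.729339
B = arcsin(0.729339) = 46.83°  (b ≤ a, so B ≤ A and the acute solution is unique)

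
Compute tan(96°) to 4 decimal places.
tan(96 degrees) = -9.5144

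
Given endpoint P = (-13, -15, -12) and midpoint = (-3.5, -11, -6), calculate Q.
Q = (2×(-3.5) - (-13), 2×(-11) - (-15), 2×(-6) - (-12)) = (6, -7, 0)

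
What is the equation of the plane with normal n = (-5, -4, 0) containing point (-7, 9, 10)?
d = n·P = (-5)(-7) + (-4)(9) + (0)(10) = -1
Plane: -5x - 4y = -1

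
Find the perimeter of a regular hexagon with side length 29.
Perimeter = number of sides * side length
Perimeter = 6 * 29
Perimeter = 174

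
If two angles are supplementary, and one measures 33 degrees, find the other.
Supplementary angles sum to 180 degrees.
Other angle = 180 - 33
Other angle = 147 degrees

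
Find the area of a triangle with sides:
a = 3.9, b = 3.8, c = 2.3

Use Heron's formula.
s = (a+b+c)/2 = (3.9+3.8+2.3)/2 = 5
A = √(s(s-a)(s-b)(s-c)) = √(5·1.1·1.2·2.7)
A = √17.82 = 4.221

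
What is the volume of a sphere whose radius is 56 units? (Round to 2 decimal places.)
Volume = (4/3) * pi * r³
Volume = (4/3) * pi * 56³
Volume = (4/3) * pi * 175616
Volume = 735618.58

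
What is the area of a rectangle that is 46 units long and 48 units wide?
Area = length * width
Area = 46 * 48
Area = 2208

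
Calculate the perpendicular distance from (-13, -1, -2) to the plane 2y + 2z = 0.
d = |0(-13) + 2(-1) + 2(-2) - (0)| / √(0² + 2² + 2²) = 6/√8 = 2.121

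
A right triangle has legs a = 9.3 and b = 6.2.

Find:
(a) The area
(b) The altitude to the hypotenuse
(a) Area = ½ab = ½·9.3·6.2 = 28.83
(b) Hypotenuse c = √(9.3² + 6.2²) = √124.93 = 11.1772
    Area = ½·c·h_c  →  h_c = 2·Area/c = 2·28.83/11.1772 = 5.159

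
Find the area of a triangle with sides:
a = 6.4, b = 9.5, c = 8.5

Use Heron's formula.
s = (a+b+c)/2 = (6.4+9.5+8.5)/2 = 12.2
A = √(s(s-a)(s-b)(s-c)) = √(12.2·5.8·2.7·3.7)
A = √706.892 = 26.59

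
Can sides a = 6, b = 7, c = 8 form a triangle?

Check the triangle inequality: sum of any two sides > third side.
Yes, triangle inequality satisfied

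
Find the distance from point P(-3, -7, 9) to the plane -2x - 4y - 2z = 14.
d = |(-2)(-3) + (-4)(-7) + (-2)(9) - (14)| / √((-2)² + (-4)² + (-2)²) = 2/√24 = 0.4082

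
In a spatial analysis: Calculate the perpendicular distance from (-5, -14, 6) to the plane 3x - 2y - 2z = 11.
d = |3(-5) + (-2)(-14) + (-2)(6) - (11)| / √(3² + (-2)² + (-2)²) = 10/√17 = 2.425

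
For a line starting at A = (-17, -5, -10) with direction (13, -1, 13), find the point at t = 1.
P(1) = (-17 + 13(1), -5 + (-1)(1), -10 + 13(1)) = (-4, -6, 3)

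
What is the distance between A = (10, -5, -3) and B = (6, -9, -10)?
d = √[(-4)² + (-4)² + (-7)²] = √81 = 9.0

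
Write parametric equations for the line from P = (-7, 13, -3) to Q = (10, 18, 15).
Direction vector d = Q - P = (17, 5, 18)
x = -7 + 17t, y = 13 + 5t, z = -3 + 18t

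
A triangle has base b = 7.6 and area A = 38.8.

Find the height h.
A = ½bh  →  h = 2A/b
h = 2·38.8/7.6 = 10.21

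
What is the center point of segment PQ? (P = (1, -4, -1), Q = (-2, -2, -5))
Midpoint = ((1-2)/2, (-4-2)/2, (-1-5)/2) = (-0.5, -3, -3)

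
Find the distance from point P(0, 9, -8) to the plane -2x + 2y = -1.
d = |(-2)(0) + 2(9) + 0(-8) - (-1)| / √((-2)² + 2² + 0²) = 19/√8 = 6.718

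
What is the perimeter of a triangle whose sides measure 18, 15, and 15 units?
Perimeter = sum of all sides
Perimeter = 18 + 15 + 15
Perimeter = 48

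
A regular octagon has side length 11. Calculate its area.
For a regular 8-gon with side length s = 11:
Apothem a = s / (2*tan(pi/8)) = 11 / (2*tan(pi/8)) ≈ 13.2782
Perimeter P = 8 * 11 = 88
Area = (1/2) * P * a = (1/2) * 88 * 13.2782 = 584.24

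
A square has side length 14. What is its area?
Area = s²
Area = 14²
Area = 196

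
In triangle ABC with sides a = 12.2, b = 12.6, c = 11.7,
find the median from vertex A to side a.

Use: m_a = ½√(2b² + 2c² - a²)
m_a = ½√(2·12.6² + 2·11.7² - 12.2²)
m_a = ½√(317.52 + 273.78 - 148.84) = ½√442.46 = 10.52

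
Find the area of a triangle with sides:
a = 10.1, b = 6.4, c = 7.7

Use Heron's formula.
s = (a+b+c)/2 = (10.1+6.4+7.7)/2 = 12.1
A = √(s(s-a)(s-b)(s-c)) = √(12.1·2·5.7·4.4)
A = √606.936 = 24.64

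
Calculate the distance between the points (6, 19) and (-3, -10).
Using the distance formula: d = sqrt((x₂-x₁)² + (y₂-y₁)²)
dx = (-3) - 6 = -9
dy = (-10) - 19 = -29
d = sqrt((-9)² + (-29)²) = sqrt(81 + 841) = sqrt(922) = 30.36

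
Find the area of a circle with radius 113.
Area = pi * r²
Area = pi * 113²
Area = pi * 12769
Area = 40115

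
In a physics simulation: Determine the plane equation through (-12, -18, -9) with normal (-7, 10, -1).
d = n·P = (-7)(-12) + (10)(-18) + (-1)(-9) = -87
Plane: -7x + 10y - z = -87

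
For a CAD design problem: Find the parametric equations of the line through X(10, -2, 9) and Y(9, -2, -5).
Direction vector d = Y - X = (-1, 0, -14)
x = 10 - t, y = -2, z = 9 - 14t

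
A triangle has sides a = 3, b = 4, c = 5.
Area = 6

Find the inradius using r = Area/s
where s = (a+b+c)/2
s = (3+4+5)/2 = 6
r = Area/s = 6/6 = 1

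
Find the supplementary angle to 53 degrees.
Supplementary angles sum to 180 degrees.
Other angle = 180 - 53
Other angle = 127 degrees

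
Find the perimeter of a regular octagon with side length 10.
Perimeter = number of sides * side length
Perimeter = 8 * 10
Perimeter = 80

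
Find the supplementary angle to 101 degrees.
Supplementary angles sum to 180 degrees.
Other angle = 180 - 101
Other angle = 79 degrees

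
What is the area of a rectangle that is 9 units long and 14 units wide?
Area = length * width
Area = 9 * 14
Area = 126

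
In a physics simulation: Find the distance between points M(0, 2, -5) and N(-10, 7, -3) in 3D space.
d = √[(-10)² + (5)² + (2)²] = √129 = 11.36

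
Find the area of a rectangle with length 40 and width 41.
Area = length * width
Area = 40 * 41
Area = 1640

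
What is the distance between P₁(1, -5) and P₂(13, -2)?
Using the distance formula: d = sqrt((x₂-x₁)² + (y₂-y₁)²)
dx = 13 - 1 = 12
dy = (-2) - (-5) = 3
d = sqrt(12² + 3²) = sqrt(144 + 9) = sqrt(153) = 12.37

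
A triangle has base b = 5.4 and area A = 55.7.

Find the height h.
A = ½bh  →  h = 2A/b
h = 2·55.7/5.4 = 20.63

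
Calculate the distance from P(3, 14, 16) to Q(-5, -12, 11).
d = √[(-8)² + (-26)² + (-5)²] = √765 = 27.66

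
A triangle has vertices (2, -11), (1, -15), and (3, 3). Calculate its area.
Using the coordinate formula: Area = (1/2)|x₁(y₂-y₃) + x₂(y₃-y₁) + x₃(y₁-y₂)|
Area = (1/2)|2((-15)-3) + 1(3-(-11)) + 3((-11)-(-15))|
Area = (1/2)|2*(-18) + 1*14 + 3*4|
Area = (1/2)|(-36) + 14 + 12|
Area = (1/2)*10 = 5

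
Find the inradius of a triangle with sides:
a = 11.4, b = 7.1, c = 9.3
s = (a+b+c)/2 = (11.4+7.1+9.3)/2 = 13.9
Area = √(s(s-a)(s-b)(s-c)) = √(13.9·2.5·6.8·4.6) = 32.9694
r = Area/s = 32.9694/13.9 = 2.372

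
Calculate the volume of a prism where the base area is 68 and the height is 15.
Volume = base area * height
Volume = 68 * 15
Volume = 1020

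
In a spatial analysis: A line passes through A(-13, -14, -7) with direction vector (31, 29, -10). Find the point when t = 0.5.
P(0.5) = (-13 + 31(0.5), -14 + 29(0.5), -7 + (-10)(0.5)) = (2.5, 0.5, -12)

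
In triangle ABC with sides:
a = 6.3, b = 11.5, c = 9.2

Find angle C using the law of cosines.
cos(C) = (a² + b² - c²)/(2ab)
cos(C) = (6.3² + 11.5² - 9.2²)/(2·6.3·11.5) = 87.3/144.9 = 0.602484
C = arccos(0.602484) = 52.95°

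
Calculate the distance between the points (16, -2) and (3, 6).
Using the distance formula: d = sqrt((x₂-x₁)² + (y₂-y₁)²)
dx = 3 - 16 = -13
dy = 6 - (-2) = 8
d = sqrt((-13)² + 8²) = sqrt(169 + 64) = sqrt(233) = 15.26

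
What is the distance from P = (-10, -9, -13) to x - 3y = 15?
d = |1(-10) + (-3)(-9) + 0(-13) - (15)| / √(1² + (-3)² + 0²) = 2/√10 = 0.6325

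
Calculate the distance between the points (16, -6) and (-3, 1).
Using the distance formula: d = sqrt((x₂-x₁)² + (y₂-y₁)²)
dx = (-3) - 16 = -19
dy = 1 - (-6) = 7
d = sqrt((-19)² + 7²) = sqrt(361 + 49) = sqrt(410) = 20.25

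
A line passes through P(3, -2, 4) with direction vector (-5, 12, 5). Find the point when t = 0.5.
P(0.5) = (3 + (-5)(0.5), -2 + 12(0.5), 4 + 5(0.5)) = (0.5, 4, 6.5)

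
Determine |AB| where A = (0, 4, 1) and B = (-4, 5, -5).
d = √[(-4)² + (1)² + (-6)²] = √53 = 7.28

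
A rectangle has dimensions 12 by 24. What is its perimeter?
Perimeter = 2 * (length + width)
Perimeter = 2 * (12 + 24)
Perimeter = 2 * 36
Perimeter = 72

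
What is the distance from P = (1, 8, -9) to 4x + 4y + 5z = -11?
d = |4(1) + 4(8) + 5(-9) - (-11)| / √(4² + 4² + 5²) = 2/√57 = 0.2649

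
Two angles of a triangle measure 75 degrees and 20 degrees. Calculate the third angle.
Sum of angles in a triangle = 180 degrees
Third angle = 180 - 75 - 20
Third angle = 85 degrees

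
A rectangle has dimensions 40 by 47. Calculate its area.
Area = length * width
Area = 40 * 47
Area = 1880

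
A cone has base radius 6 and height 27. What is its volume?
Volume = (1/3) * pi * r² * h
Volume = (1/3) * pi * 6² * 27
Volume = (1/3) * pi * 36 * 27
Volume = (1/3) * pi * 972
Volume = 1017.88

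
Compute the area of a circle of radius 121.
Area = pi * r²
Area = pi * 121²
Area = pi * 14641
Area = 45996.06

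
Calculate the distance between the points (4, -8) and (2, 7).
Using the distance formula: d = sqrt((x₂-x₁)² + (y₂-y₁)²)
dx = 2 - 4 = -2
dy = 7 - (-8) = 15
d = sqrt((-2)² + 15²) = sqrt(4 + 225) = sqrt(229) = 15.13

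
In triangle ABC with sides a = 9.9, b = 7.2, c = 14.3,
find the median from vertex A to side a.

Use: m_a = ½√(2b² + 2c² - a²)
m_a = ½√(2·7.2² + 2·14.3² - 9.9²)
m_a = ½√(103.68 + 408.98 - 98.01) = ½√414.65 = 10.18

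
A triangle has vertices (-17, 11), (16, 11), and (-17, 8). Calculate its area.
Using the coordinate formula: Area = (1/2)|x₁(y₂-y₃) + x₂(y₃-y₁) + x₃(y₁-y₂)|
Area = (1/2)|(-17)(11-8) + 16(8-11) + (-17)(11-11)|
Area = (1/2)|(-17)*3 + 16*(-3) + (-17)*0|
Area = (1/2)|(-51) + (-48) + 0|
Area = (1/2)*99 = 49.50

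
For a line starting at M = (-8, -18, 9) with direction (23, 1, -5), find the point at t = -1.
P(-1) = (-8 + 23(-1), -18 + 1(-1), 9 + (-5)(-1)) = (-31, -19, 14)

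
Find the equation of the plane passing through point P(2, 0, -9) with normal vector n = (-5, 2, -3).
d = n·P = (-5)(2) + (2)(0) + (-3)(-9) = 17
Plane: -5x + 2y - 3z = 17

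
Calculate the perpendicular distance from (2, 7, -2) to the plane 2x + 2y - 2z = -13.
d = |2(2) + 2(7) + (-2)(-2) - (-13)| / √(2² + 2² + (-2)²) = 35/√12 = 10.1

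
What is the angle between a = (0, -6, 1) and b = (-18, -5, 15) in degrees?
a·b = 45, |a|² = 37, |b|² = 574
cos θ = 45/√21238 ≈ 0.3088
θ ≈ 72.01°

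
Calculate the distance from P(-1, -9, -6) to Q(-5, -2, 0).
d = √[(-4)² + (7)² + (6)²] = √101 = 10.05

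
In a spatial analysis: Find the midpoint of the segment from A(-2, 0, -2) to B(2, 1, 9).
Midpoint = ((-2+2)/2, (0+1)/2, (-2+9)/2) = (0, 0.5, 3.5)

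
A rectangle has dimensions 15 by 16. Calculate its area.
Area = length * width
Area = 15 * 16
Area = 240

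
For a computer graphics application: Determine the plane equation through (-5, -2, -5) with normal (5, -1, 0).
d = n·P = (5)(-5) + (-1)(-2) + (0)(-5) = -23
Plane: 5x - y = -23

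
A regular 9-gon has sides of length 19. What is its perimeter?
Perimeter = number of sides * side length
Perimeter = 9 * 19
Perimeter = 171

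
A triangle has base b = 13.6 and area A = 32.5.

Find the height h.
A = ½bh  →  h = 2A/b
h = 2·32.5/13.6 = 4.779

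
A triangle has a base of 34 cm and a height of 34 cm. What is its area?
Area = (1/2) * base * height
Area = (1/2) * 34 * 34
Area = 578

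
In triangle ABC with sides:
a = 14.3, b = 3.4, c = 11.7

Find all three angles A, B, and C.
By the law of cosines:
cos(A) = (b² + c² - a²)/(2bc) = -0.704374  →  A = 134.8°
cos(B) = (a² + c² - b²)/(2ac) = 0.985655  →  B = 9.716°
cos(C) = (a² + b² - c²)/(2ab) = 0.814068  →  C = 35.5°
Check: A + B + C = 180.0° ✓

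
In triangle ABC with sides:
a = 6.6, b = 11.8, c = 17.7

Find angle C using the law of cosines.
cos(C) = (a² + b² - c²)/(2ab)
cos(C) = (6.6² + 11.8² - 17.7²)/(2·6.6·11.8) = -130.49/155.76 = -0.837763
C = arccos(-0.837763) = 146.9°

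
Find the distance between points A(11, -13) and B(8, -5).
Using the distance formula: d = sqrt((x₂-x₁)² + (y₂-y₁)²)
dx = 8 - 11 = -3
dy = (-5) - (-13) = 8
d = sqrt((-3)² + 8²) = sqrt(9 + 64) = sqrt(73) = 8.54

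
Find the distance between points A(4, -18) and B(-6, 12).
Using the distance formula: d = sqrt((x₂-x₁)² + (y₂-y₁)²)
dx = (-6) - 4 = -10
dy = 12 - (-18) = 30
d = sqrt((-10)² + 30²) = sqrt(100 + 900) = sqrt(1000) = 31.62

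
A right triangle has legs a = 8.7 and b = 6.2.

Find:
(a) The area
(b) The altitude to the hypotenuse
(a) Area = ½ab = ½·8.7·6.2 = 26.97
(b) Hypotenuse c = √(8.7² + 6.2²) = √114.13 = 10.6832
    Area = ½·c·h_c  →  h_c = 2·Area/c = 2·26.97/10.6832 = 5.049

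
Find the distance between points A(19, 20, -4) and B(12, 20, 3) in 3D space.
d = √[(-7)² + (0)² + (7)²] = √98 = 9.899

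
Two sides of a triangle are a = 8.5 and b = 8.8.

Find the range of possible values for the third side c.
By the triangle inequality: |a - b| < c < a + b
|8.5 - 8.8| < c < 8.5 + 8.8
0.3 < c < 17.3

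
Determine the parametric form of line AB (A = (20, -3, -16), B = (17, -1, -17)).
Direction vector d = B - A = (-3, 2, -1)
x = 20 - 3t, y = -3 + 2t, z = -16 - t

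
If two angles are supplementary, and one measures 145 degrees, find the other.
Supplementary angles sum to 180 degrees.
Other angle = 180 - 145
Other angle = 35 degrees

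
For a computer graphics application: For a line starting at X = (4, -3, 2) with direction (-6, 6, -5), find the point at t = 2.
P(2) = (4 + (-6)(2), -3 + 6(2), 2 + (-5)(2)) = (-8, 9, -8)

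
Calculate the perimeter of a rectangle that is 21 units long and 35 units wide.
Perimeter = 2 * (length + width)
Perimeter = 2 * (21 + 35)
Perimeter = 2 * 56
Perimeter = 112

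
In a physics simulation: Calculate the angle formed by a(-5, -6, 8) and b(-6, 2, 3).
a·b = 42, |a|² = 125, |b|² = 49
cos θ = 42/√6125 ≈ 0.5367
θ ≈ 57.54°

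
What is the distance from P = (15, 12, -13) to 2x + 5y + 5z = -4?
d = |2(15) + 5(12) + 5(-13) - (-4)| / √(2² + 5² + 5²) = 29/√54 = 3.946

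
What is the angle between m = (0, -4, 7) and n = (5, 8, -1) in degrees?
m·n = -39, |m|² = 65, |n|² = 90
cos θ = -39/√5850 ≈ -0.5099
θ ≈ 120.7°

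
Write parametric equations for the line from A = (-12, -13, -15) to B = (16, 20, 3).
Direction vector d = B - A = (28, 33, 18)
x = -12 + 28t, y = -13 + 33t, z = -15 + 18t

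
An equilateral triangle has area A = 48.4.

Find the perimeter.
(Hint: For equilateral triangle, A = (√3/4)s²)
A = (√3/4)s²  →  s² = 4A/√3 = 4·48.4/√3 = 111.775
s = 10.5724
Perimeter = 3s = 31.72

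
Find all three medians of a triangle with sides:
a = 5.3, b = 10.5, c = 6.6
Using m_x = ½√(2y² + 2z² - x²):
m_a = ½√(2·10.5² + 2·6.6² - 5.3²) = ½√279.53 = 8.36
m_b = ½√(2·5.3² + 2·6.6² - 10.5²) = ½√33.05 = 2.874
m_c = ½√(2·5.3² + 2·10.5² - 6.6²) = ½√233.12 = 7.634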